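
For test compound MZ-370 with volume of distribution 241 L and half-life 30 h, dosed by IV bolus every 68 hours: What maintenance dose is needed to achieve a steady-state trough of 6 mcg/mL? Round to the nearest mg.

5512 mg

τ/t½ = 68/30 ≈ 2.2667, so f = (1/2)^(68/30) ≈ 0.207809.
Cmin,ss = (D/Vd)·f/(1−f), so D = Cmin,ss·Vd·(1−f)/f.
D = 6 × 241 × (1−f)/f ≈ 6 × 241 × 3.81211 ≈ 5512.31 mg.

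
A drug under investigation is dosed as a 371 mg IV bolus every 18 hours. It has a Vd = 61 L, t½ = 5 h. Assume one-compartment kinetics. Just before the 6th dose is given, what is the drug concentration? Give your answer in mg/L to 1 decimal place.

0.5 mg/L

f = (1/2)^(τ/t½) = (1/2)^(18/5) ≈ 0.0825.
C₀ = D/Vd = 371/61 ≈ 6.082 mg/L.
Before the 6th dose, 5 doses have been given. Superposition: Cmin = C₀·(f + f² + … + f^5).
≈ 6.082 × (0.0825 + 0.0068 + 0.0006 + 0.0000 + 0.0000) ≈ 6.082 × 0.0899 ≈ 0.547 mg/L.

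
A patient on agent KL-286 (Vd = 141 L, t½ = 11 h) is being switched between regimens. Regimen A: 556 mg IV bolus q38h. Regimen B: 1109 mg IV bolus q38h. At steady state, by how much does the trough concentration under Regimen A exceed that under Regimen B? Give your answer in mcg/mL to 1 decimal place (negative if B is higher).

-0.4 mcg/mL

Regimen A: f = (1/2)^(38/11) ≈ 0.0912; Cmin,ss = (556/141)·f/(1−f) ≈ 0.396 mcg/mL.
Regimen B: f = (1/2)^(38/11) ≈ 0.0912; Cmin,ss = (1109/141)·f/(1−f) ≈ 0.789 mcg/mL.
Difference ≈ 0.396 − 0.789 ≈ -0.393 mcg/mL.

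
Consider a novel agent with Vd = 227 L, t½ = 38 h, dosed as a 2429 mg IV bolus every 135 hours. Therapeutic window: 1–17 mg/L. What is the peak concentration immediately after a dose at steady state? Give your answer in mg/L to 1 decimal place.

Over one 135-h interval, 135/38 ≈ 3.5526 half-lives elapse, leaving f ≈ 0.0852 of each dose.
Accumulation ratio R = 1/(1 − f) ≈ 1/0.9148 ≈ 1.0931.
Each bolus raises the concentration by D/Vd = 2429/227 ≈ 10.700 mg/L.
Steady-state peak Cmax,ss = C₀·R ≈ 10.700 × 1.0931 ≈ 11.696 mg/L.
Peak 11.7 mg/L vs MTC 17 mg/L: below toxic threshold.

11.7 mg/L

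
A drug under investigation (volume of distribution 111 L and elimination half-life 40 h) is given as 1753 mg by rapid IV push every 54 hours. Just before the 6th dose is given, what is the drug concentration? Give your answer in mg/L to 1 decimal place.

f = (1/2)^(τ/t½) = (1/2)^(54/40) ≈ 0.3923.
C₀ = D/Vd = 1753/111 ≈ 15.793 mg/L.
Before the 6th dose, 5 doses have been given. Superposition: Cmin = C₀·(f + f² + … + f^5).
≈ 15.793 × (0.3923 + 0.1539 + 0.0604 + 0.0237 + 0.0093) ≈ 15.793 × 0.6396 ≈ 10.101 mg/L.

10.1 mg/L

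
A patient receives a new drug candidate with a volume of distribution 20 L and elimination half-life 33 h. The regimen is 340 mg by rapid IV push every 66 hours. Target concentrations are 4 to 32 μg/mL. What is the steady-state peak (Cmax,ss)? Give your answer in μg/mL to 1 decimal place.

The dosing interval is 2 half-lives, so f = 2^(−2) = 0.25.
Accumulation ratio R = 1/(1 − f) = 1/0.75 = 4/3.
Single-dose peak C₀ = D/Vd = 340/20 = 17 μg/mL.
Steady-state peak Cmax,ss = C₀·R = 17 × 4/3 ≈ 22.667 μg/mL.
Peak 22.7 μg/mL vs MTC 32 μg/mL: below toxic threshold.

22.7 μg/mL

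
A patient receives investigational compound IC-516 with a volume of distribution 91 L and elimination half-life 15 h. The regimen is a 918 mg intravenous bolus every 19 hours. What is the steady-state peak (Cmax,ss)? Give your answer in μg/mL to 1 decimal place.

17.3 μg/mL

k = ln2/t½ = ln2/15 ≈ 0.046210 h⁻¹; fraction remaining f = e^(−kτ) = e^(−0.046210×19) ≈ 0.4156.
Accumulation ratio R = 1/(1 − f) ≈ 1/0.5844 ≈ 1.7112.
Single-dose peak C₀ = D/Vd = 918/91 ≈ 10.088 μg/mL.
Cmax,ss = C₀/(1 − f) ≈ 10.088/0.5844 ≈ 17.262 μg/mL.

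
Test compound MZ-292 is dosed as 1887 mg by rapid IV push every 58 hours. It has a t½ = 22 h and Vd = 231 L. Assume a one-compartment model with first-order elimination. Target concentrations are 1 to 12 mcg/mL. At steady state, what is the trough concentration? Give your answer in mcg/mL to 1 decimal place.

τ/t½ = 58/22 ≈ 2.6364, so fraction remaining f = (1/2)^(58/22) ≈ 0.1608.
At steady state, accumulation factor R = 1/(1 − e^(−kτ)) ≈ 1.1916.
Single-dose peak C₀ = D/Vd = 1887/231 ≈ 8.169 mcg/mL.
Cmax,ss = C₀/(1 − f) ≈ 8.169/0.8392 ≈ 9.734 mcg/mL.
Steady-state trough Cmin,ss = Cmax,ss·f ≈ 9.734 × 0.1608 ≈ 1.565 mcg/mL.
Trough 1.6 mcg/mL vs MEC 1 mcg/mL: adequate.

1.6 mcg/mL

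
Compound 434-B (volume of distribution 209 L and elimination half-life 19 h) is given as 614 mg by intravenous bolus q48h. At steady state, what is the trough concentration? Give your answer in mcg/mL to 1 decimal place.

k = ln2/t½ = ln2/19 ≈ 0.036481 h⁻¹; fraction remaining f = e^(−kτ) = e^(−0.036481×48) ≈ 0.1736.
Accumulation ratio R = 1/(1 − f) ≈ 1/0.8264 ≈ 1.2101.
Each bolus raises the concentration by D/Vd = 614/209 ≈ 2.938 mcg/mL.
Steady-state peak Cmax,ss = C₀·R ≈ 2.938 × 1.2101 ≈ 3.555 mcg/mL.
One interval later, Cmin,ss = Cmax,ss·e^(−kτ) ≈ 3.555 × 0.1736 ≈ 0.617 mcg/mL.

0.6 mcg/mL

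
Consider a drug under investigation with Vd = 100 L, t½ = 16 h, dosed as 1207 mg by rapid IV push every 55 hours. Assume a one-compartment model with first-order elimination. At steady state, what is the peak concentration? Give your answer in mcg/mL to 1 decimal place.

13.3 mcg/mL

k = ln2/t½ = ln2/16 ≈ 0.043322 h⁻¹; fraction remaining f = e^(−kτ) = e^(−0.043322×55) ≈ 0.0923.
At steady state, accumulation factor R = 1/(1 − e^(−kτ)) ≈ 1.1017.
Each bolus raises the concentration by D/Vd = 1207/100 ≈ 12.070 mcg/mL.
Steady-state peak Cmax,ss = C₀·R ≈ 12.070 × 1.1017 ≈ 13.298 mcg/mL.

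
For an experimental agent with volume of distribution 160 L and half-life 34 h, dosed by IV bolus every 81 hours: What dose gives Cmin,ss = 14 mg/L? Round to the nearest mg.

τ/t½ = 81/34 ≈ 2.3824, so f = (1/2)^(81/34) ≈ 0.191796.
Cmin,ss = (D/Vd)·f/(1−f), so D = Cmin,ss·Vd·(1−f)/f.
D = 14 × 160 × (1−f)/f ≈ 14 × 160 × 4.21387 ≈ 9439.07 mg.

9439 mg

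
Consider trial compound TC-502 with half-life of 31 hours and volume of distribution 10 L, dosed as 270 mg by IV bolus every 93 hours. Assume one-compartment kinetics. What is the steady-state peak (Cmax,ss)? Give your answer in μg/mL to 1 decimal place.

30.9 μg/mL

τ = 93 h = 3 half-lives, so f = (1/2)^3 = 0.125.
At steady state, R = 1/(1 − 0.125) = 8/7.
Single-dose peak C₀ = D/Vd = 270/10 = 27 μg/mL.
Steady-state peak Cmax,ss = C₀·R = 27 × 8/7 ≈ 30.857 μg/mL.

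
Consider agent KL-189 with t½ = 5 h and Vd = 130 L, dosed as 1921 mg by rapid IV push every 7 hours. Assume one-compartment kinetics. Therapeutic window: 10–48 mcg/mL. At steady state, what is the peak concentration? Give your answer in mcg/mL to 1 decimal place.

k = ln2/t½ = ln2/5 ≈ 0.138629 h⁻¹; fraction remaining f = e^(−kτ) = e^(−0.138629×7) ≈ 0.3789.
Accumulation ratio R = 1/(1 − f) ≈ 1/0.6211 ≈ 1.6100.
Single-dose peak C₀ = D/Vd = 1921/130 ≈ 14.777 mcg/mL.
Cmax,ss = C₀/(1 − f) ≈ 14.777/0.6211 ≈ 23.792 mcg/mL.
Peak 23.8 mcg/mL vs MTC 48 mcg/mL: below toxic threshold.

23.8 mcg/mL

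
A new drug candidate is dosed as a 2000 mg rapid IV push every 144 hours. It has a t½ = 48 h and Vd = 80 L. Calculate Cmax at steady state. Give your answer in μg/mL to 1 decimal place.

The dosing interval is 3 half-lives, so f = 2^(−3) = 0.125.
At steady state, R = 1/(1 − 0.125) = 8/7.
Single-dose peak C₀ = D/Vd = 2000/80 = 25 μg/mL.
Steady-state peak Cmax,ss = C₀·R = 25 × 8/7 ≈ 28.571 μg/mL.

28.6 μg/mL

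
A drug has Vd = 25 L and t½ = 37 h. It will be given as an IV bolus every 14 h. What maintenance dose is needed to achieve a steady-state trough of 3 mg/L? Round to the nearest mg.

22 mg

τ/t½ = 14/37 ≈ 0.37838, so f = (1/2)^(14/37) ≈ 0.769302.
Cmin,ss = (D/Vd)·f/(1−f), so D = Cmin,ss·Vd·(1−f)/f.
D = 3 × 25 × (1−f)/f ≈ 3 × 25 × 0.29988 ≈ 22.49 mg.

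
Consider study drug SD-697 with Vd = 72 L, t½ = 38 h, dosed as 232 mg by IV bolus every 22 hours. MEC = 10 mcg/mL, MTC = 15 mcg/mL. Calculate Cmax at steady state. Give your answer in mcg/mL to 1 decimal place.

τ/t½ = 22/38 ≈ 0.57895, so fraction remaining f = (1/2)^(22/38) ≈ 0.6695.
Accumulation ratio R = 1/(1 − f) ≈ 1/0.3305 ≈ 3.0257.
Each bolus raises the concentration by D/Vd = 232/72 ≈ 3.222 mcg/mL.
Cmax,ss = C₀/(1 − f) ≈ 3.222/0.3305 ≈ 9.749 mcg/mL.
Peak 9.7 mcg/mL vs MTC 15 mcg/mL: below toxic threshold.

9.7 mcg/mL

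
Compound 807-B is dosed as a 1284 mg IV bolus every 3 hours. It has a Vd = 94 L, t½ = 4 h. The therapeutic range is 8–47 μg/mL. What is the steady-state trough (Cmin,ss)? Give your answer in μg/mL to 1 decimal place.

k = ln2/t½ = ln2/4 ≈ 0.173287 h⁻¹; fraction remaining f = e^(−kτ) = e^(−0.173287×3) ≈ 0.5946.
Accumulation ratio R = 1/(1 − f) ≈ 1/0.4054 ≈ 2.4667.
Each bolus raises the concentration by D/Vd = 1284/94 ≈ 13.660 μg/mL.
Cmax,ss = C₀/(1 − f) ≈ 13.660/0.4054 ≈ 33.695 μg/mL.
One interval later, Cmin,ss = Cmax,ss·e^(−kτ) ≈ 33.695 × 0.5946 ≈ 20.035 μg/mL.
Trough 20.0 μg/mL vs MEC 8 μg/mL: adequate.

20.0 μg/mL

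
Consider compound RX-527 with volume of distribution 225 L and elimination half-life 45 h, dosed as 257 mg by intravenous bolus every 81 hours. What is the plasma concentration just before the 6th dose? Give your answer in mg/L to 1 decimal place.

0.5 mg/L

f = (1/2)^(τ/t½) = (1/2)^(81/45) ≈ 0.2872.
C₀ = D/Vd = 257/225 ≈ 1.142 mg/L.
Before the 6th dose, 5 doses have been given. Superposition: Cmin = C₀·(f + f² + … + f^5).
≈ 1.142 × (0.2872 + 0.0825 + 0.0237 + 0.0068 + 0.0020) ≈ 1.142 × 0.4022 ≈ 0.459 mg/L.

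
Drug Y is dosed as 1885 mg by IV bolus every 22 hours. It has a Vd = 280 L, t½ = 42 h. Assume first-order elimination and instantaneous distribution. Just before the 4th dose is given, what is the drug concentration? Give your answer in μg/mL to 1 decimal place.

f = (1/2)^(τ/t½) = (1/2)^(22/42) ≈ 0.6955.
C₀ = D/Vd = 1885/280 ≈ 6.732 μg/mL.
Before the 4th dose, 3 doses have been given. Superposition: Cmin = C₀·(f + f² + … + f^3).
≈ 6.732 × (0.6955 + 0.4837 + 0.3364) ≈ 6.732 × 1.5156 ≈ 10.203 μg/mL.

10.2 μg/mL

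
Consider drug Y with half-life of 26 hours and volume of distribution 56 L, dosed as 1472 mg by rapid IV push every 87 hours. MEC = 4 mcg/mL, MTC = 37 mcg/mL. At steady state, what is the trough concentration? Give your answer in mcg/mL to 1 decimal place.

k = ln2/t½ = ln2/26 ≈ 0.026660 h⁻¹; fraction remaining f = e^(−kτ) = e^(−0.026660×87) ≈ 0.0983.
At steady state, accumulation factor R = 1/(1 − e^(−kτ)) ≈ 1.1090.
Each bolus raises the concentration by D/Vd = 1472/56 ≈ 26.286 mcg/mL.
Steady-state peak Cmax,ss = C₀·R ≈ 26.286 × 1.1090 ≈ 29.151 mcg/mL.
Steady-state trough Cmin,ss = Cmax,ss·f ≈ 29.151 × 0.0983 ≈ 2.866 mcg/mL.
Trough 2.9 mcg/mL vs MEC 4 mcg/mL: subtherapeutic.

2.9 mcg/mL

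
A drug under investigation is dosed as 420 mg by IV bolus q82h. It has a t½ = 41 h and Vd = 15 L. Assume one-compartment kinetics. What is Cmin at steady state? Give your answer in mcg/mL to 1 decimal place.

τ = 82 h = 2 half-lives, so f = (1/2)^2 = 0.25.
At steady state, R = 1/(1 − 0.25) = 4/3.
Single-dose peak C₀ = D/Vd = 420/15 = 28 mcg/mL.
Steady-state peak Cmax,ss = C₀·R = 28 × 4/3 ≈ 37.333 mcg/mL.
Steady-state trough Cmin,ss = Cmax,ss·f ≈ 37.333 × 0.25 ≈ 9.333 mcg/mL.

9.3 mcg/mL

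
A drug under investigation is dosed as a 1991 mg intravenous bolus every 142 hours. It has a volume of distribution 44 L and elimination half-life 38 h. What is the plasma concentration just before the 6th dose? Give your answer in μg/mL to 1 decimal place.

3.7 μg/mL

f = (1/2)^(τ/t½) = (1/2)^(142/38) ≈ 0.0750.
C₀ = D/Vd = 1991/44 ≈ 45.250 μg/mL.
Before the 6th dose, 5 doses have been given. Superposition: Cmin = C₀·(f + f² + … + f^5).
≈ 45.250 × (0.0750 + 0.0056 + 0.0004 + 0.0000 + 0.0000) ≈ 45.250 × 0.0810 ≈ 3.665 μg/mL.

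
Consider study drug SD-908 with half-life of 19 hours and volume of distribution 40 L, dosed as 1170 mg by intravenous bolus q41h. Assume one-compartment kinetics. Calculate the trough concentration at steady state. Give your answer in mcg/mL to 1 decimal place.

k = ln2/t½ = ln2/19 ≈ 0.036481 h⁻¹; fraction remaining f = e^(−kτ) = e^(−0.036481×41) ≈ 0.2241.
Accumulation ratio R = 1/(1 − f) ≈ 1/0.7759 ≈ 1.2888.
Single-dose peak C₀ = D/Vd = 1170/40 ≈ 29.250 mcg/mL.
Steady-state peak Cmax,ss = C₀·R ≈ 29.250 × 1.2888 ≈ 37.697 mcg/mL.
One interval later, Cmin,ss = Cmax,ss·e^(−kτ) ≈ 37.697 × 0.2241 ≈ 8.448 mcg/mL.

8.4 mcg/mL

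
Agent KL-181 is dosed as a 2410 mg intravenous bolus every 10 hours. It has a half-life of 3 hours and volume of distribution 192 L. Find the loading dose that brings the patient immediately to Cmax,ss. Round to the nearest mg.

2675 mg

f = (1/2)^(10/3) ≈ 0.099213; accumulation ratio R = 1/(1−f) ≈ 1.11014.
Loading dose to hit Cmax,ss on first dose: D_load = D_maint·R ≈ 2410 × 1.11014 ≈ 2675.44 mg.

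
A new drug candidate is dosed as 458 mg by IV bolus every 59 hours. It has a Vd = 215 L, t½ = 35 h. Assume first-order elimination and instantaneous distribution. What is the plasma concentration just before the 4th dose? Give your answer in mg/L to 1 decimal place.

f = (1/2)^(τ/t½) = (1/2)^(59/35) ≈ 0.3108.
C₀ = D/Vd = 458/215 ≈ 2.130 mg/L.
Before the 4th dose, 3 doses have been given. Superposition: Cmin = C₀·(f + f² + … + f^3).
≈ 2.130 × (0.3108 + 0.0966 + 0.0300) ≈ 2.130 × 0.4374 ≈ 0.932 mg/L.

0.9 mg/L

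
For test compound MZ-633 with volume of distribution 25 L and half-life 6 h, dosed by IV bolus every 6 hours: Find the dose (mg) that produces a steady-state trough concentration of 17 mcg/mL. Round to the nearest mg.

425 mg

τ/t½ = 6/6 ≈ 1, so f = (1/2)^(6/6) ≈ 0.500000.
Cmin,ss = (D/Vd)·f/(1−f), so D = Cmin,ss·Vd·(1−f)/f.
D = 17 × 25 × (1−f)/f ≈ 17 × 25 × 1.00000 ≈ 425.00 mg.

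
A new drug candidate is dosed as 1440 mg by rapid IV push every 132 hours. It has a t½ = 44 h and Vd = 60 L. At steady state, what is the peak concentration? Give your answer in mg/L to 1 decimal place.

The dosing interval is 3 half-lives, so f = 2^(−3) = 0.125.
Accumulation ratio R = 1/(1 − f) = 1/0.875 = 8/7.
Single-dose peak C₀ = D/Vd = 1440/60 = 24 mg/L.
Steady-state peak Cmax,ss = C₀·R = 24 × 8/7 ≈ 27.429 mg/L.

27.4 mg/L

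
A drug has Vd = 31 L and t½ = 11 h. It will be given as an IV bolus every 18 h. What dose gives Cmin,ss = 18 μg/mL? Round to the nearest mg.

τ/t½ = 18/11 ≈ 1.6364, so f = (1/2)^(18/11) ≈ 0.321666.
Cmin,ss = (D/Vd)·f/(1−f), so D = Cmin,ss·Vd·(1−f)/f.
D = 18 × 31 × (1−f)/f ≈ 18 × 31 × 2.10881 ≈ 1176.72 mg.

1177 mg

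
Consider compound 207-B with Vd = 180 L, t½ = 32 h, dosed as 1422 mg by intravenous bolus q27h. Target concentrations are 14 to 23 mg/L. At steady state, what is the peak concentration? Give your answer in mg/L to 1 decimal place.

τ/t½ = 27/32 ≈ 0.84375, so fraction remaining f = (1/2)^(27/32) ≈ 0.5572.
Accumulation ratio R = 1/(1 − f) ≈ 1/0.4428 ≈ 2.2584.
Each bolus raises the concentration by D/Vd = 1422/180 ≈ 7.900 mg/L.
Cmax,ss = C₀/(1 − f) ≈ 7.900/0.4428 ≈ 17.841 mg/L.
Peak 17.8 mg/L vs MTC 23 mg/L: below toxic threshold.

17.8 mg/L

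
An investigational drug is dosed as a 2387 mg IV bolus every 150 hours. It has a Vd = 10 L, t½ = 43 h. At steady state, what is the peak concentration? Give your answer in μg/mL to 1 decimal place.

262.0 μg/mL

τ/t½ = 150/43 ≈ 3.4884, so fraction remaining f = (1/2)^(150/43) ≈ 0.0891.
At steady state, accumulation factor R = 1/(1 − e^(−kτ)) ≈ 1.0978.
Single-dose peak C₀ = D/Vd = 2387/10 ≈ 238.700 μg/mL.
Steady-state peak Cmax,ss = C₀·R ≈ 238.700 × 1.0978 ≈ 262.045 μg/mL.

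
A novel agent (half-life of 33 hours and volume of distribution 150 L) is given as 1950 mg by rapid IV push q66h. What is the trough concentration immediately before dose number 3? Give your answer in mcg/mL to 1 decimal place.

f = (1/2)^(τ/t½) = (1/2)^(66/33) ≈ 0.2500.
C₀ = D/Vd = 1950/150 ≈ 13.000 mcg/mL.
Before the 3rd dose, 2 doses have been given. Superposition: Cmin = C₀·(f + f²).
≈ 13.000 × (0.2500 + 0.0625) ≈ 13.000 × 0.3125 ≈ 4.062 mcg/mL.

4.1 mcg/mL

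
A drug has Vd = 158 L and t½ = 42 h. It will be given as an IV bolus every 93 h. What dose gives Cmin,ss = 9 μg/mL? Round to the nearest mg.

5177 mg

τ/t½ = 93/42 ≈ 2.2143, so f = (1/2)^(93/42) ≈ 0.215493.
Cmin,ss = (D/Vd)·f/(1−f), so D = Cmin,ss·Vd·(1−f)/f.
D = 9 × 158 × (1−f)/f ≈ 9 × 158 × 3.64052 ≈ 5176.82 mg.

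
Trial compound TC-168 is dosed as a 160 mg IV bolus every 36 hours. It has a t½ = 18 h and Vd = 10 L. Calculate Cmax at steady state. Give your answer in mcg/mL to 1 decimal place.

τ = 36 h = 2 half-lives, so f = (1/2)^2 = 0.25.
At steady state, R = 1/(1 − 0.25) = 4/3.
Single-dose peak C₀ = D/Vd = 160/10 = 16 mcg/mL.
Steady-state peak Cmax,ss = C₀·R = 16 × 4/3 ≈ 21.333 mcg/mL.

21.3 mcg/mL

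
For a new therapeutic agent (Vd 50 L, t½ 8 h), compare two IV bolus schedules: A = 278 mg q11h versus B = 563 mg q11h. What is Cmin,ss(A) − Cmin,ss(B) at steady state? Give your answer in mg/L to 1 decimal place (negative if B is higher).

Regimen A: f = (1/2)^(11/8) ≈ 0.3856; Cmin,ss = (278/50)·f/(1−f) ≈ 3.489 mg/L.
Regimen B: f = (1/2)^(11/8) ≈ 0.3856; Cmin,ss = (563/50)·f/(1−f) ≈ 7.067 mg/L.
Difference ≈ 3.489 − 7.067 ≈ -3.578 mg/L.

-3.6 mg/L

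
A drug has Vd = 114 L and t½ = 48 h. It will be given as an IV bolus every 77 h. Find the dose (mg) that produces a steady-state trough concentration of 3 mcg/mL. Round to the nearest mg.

698 mg

τ/t½ = 77/48 ≈ 1.6042, so f = (1/2)^(77/48) ≈ 0.328926.
Cmin,ss = (D/Vd)·f/(1−f), so D = Cmin,ss·Vd·(1−f)/f.
D = 3 × 114 × (1−f)/f ≈ 3 × 114 × 2.04020 ≈ 697.75 mg.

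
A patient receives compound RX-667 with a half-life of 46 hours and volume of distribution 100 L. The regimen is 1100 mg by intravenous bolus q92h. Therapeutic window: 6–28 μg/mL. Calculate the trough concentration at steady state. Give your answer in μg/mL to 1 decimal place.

3.7 μg/mL

τ = 92 h = 2 half-lives, so f = (1/2)^2 = 0.25.
At steady state, R = 1/(1 − 0.25) = 4/3.
Single-dose peak C₀ = D/Vd = 1100/100 = 11 μg/mL.
Steady-state peak Cmax,ss = C₀·R = 11 × 4/3 ≈ 14.667 μg/mL.
Steady-state trough Cmin,ss = Cmax,ss·f ≈ 14.667 × 0.25 ≈ 3.667 μg/mL.
Trough 3.7 μg/mL vs MEC 6 μg/mL: subtherapeutic.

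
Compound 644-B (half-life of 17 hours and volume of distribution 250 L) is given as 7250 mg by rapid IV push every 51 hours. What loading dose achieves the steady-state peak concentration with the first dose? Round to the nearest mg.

f = (1/2)^(51/17) ≈ 0.125000; accumulation ratio R = 1/(1−f) ≈ 1.14286.
Loading dose to hit Cmax,ss on first dose: D_load = D_maint·R ≈ 7250 × 1.14286 ≈ 8285.74 mg.

8286 mg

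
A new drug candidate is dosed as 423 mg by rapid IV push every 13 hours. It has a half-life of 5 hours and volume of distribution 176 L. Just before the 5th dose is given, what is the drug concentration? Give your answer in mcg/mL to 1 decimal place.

f = (1/2)^(τ/t½) = (1/2)^(13/5) ≈ 0.1649.
C₀ = D/Vd = 423/176 ≈ 2.403 mcg/mL.
Before the 5th dose, 4 doses have been given. Superposition: Cmin = C₀·(f + f² + … + f^4).
≈ 2.403 × (0.1649 + 0.0272 + 0.0045 + 0.0007) ≈ 2.403 × 0.1973 ≈ 0.474 mcg/mL.

0.5 mcg/mL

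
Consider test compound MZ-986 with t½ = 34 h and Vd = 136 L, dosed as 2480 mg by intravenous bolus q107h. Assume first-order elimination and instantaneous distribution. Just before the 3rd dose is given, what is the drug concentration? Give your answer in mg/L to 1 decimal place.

2.3 mg/L

f = (1/2)^(τ/t½) = (1/2)^(107/34) ≈ 0.1129.
C₀ = D/Vd = 2480/136 ≈ 18.235 mg/L.
Before the 3rd dose, 2 doses have been given. Superposition: Cmin = C₀·(f + f²).
≈ 18.235 × (0.1129 + 0.0127) ≈ 18.235 × 0.1256 ≈ 2.290 mg/L.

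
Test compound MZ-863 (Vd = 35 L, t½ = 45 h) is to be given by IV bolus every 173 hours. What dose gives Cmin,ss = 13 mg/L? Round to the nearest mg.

6081 mg

τ/t½ = 173/45 ≈ 3.8444, so f = (1/2)^(173/45) ≈ 0.069616.
Cmin,ss = (D/Vd)·f/(1−f), so D = Cmin,ss·Vd·(1−f)/f.
D = 13 × 35 × (1−f)/f ≈ 13 × 35 × 13.36451 ≈ 6080.85 mg.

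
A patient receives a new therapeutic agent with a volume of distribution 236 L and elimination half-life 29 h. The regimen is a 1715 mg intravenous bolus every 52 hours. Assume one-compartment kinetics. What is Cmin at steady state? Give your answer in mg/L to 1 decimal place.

2.9 mg/L

τ/t½ = 52/29 ≈ 1.7931, so fraction remaining f = (1/2)^(52/29) ≈ 0.2886.
Single-dose peak C₀ = D/Vd = 1715/236 ≈ 7.267 mg/L.
Steady-state trough Cmin,ss = C₀·f/(1−f) ≈ 7.267 × 0.2886/0.7114 ≈ 2.948 mg/L.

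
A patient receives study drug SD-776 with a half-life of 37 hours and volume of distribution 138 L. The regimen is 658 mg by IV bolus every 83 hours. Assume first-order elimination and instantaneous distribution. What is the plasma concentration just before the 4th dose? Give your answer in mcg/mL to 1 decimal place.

1.3 mcg/mL

f = (1/2)^(τ/t½) = (1/2)^(83/37) ≈ 0.2112.
C₀ = D/Vd = 658/138 ≈ 4.768 mcg/mL.
Before the 4th dose, 3 doses have been given. Superposition: Cmin = C₀·(f + f² + … + f^3).
≈ 4.768 × (0.2112 + 0.0446 + 0.0094) ≈ 4.768 × 0.2652 ≈ 1.264 mcg/mL.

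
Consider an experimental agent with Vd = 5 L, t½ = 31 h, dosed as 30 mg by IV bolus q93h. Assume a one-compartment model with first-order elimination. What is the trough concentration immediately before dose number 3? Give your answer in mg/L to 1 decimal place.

0.8 mg/L

f = (1/2)^(τ/t½) = (1/2)^(93/31) ≈ 0.1250.
C₀ = D/Vd = 30/5 ≈ 6.000 mg/L.
Before the 3rd dose, 2 doses have been given. Superposition: Cmin = C₀·(f + f²).
≈ 6.000 × (0.1250 + 0.0156) ≈ 6.000 × 0.1406 ≈ 0.844 mg/L.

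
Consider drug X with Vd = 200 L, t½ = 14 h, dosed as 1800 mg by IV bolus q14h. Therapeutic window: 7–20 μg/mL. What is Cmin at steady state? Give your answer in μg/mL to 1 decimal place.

τ = 14 h = 1 half-life, so f = (1/2)^1 = 0.5.
At steady state, R = 1/(1 − 0.5) = 2/1.
Single-dose peak C₀ = D/Vd = 1800/200 = 9 μg/mL.
Steady-state peak Cmax,ss = C₀·R = 9 × 2/1 ≈ 18.000 μg/mL.
Steady-state trough Cmin,ss = Cmax,ss·f ≈ 18.000 × 0.5 ≈ 9.000 μg/mL.
Trough 9.0 μg/mL vs MEC 7 μg/mL: adequate.

9.0 μg/mL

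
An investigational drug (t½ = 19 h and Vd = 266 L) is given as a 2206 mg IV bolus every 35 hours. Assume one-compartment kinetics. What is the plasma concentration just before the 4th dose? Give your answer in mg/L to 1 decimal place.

f = (1/2)^(τ/t½) = (1/2)^(35/19) ≈ 0.2789.
C₀ = D/Vd = 2206/266 ≈ 8.293 mg/L.
Before the 4th dose, 3 doses have been given. Superposition: Cmin = C₀·(f + f² + … + f^3).
≈ 8.293 × (0.2789 + 0.0778 + 0.0217) ≈ 8.293 × 0.3784 ≈ 3.138 mg/L.

3.1 mg/L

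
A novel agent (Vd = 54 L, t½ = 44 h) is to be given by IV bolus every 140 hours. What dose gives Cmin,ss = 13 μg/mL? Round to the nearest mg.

5668 mg

τ/t½ = 140/44 ≈ 3.1818, so f = (1/2)^(140/44) ≈ 0.110199.
Cmin,ss = (D/Vd)·f/(1−f), so D = Cmin,ss·Vd·(1−f)/f.
D = 13 × 54 × (1−f)/f ≈ 13 × 54 × 8.07449 ≈ 5668.29 mg.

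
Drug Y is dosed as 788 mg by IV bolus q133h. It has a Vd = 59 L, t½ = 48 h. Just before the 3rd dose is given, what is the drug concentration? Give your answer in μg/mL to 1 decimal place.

f = (1/2)^(τ/t½) = (1/2)^(133/48) ≈ 0.1465.
C₀ = D/Vd = 788/59 ≈ 13.356 μg/mL.
Before the 3rd dose, 2 doses have been given. Superposition: Cmin = C₀·(f + f²).
≈ 13.356 × (0.1465 + 0.0215) ≈ 13.356 × 0.1680 ≈ 2.244 μg/mL.

2.2 μg/mL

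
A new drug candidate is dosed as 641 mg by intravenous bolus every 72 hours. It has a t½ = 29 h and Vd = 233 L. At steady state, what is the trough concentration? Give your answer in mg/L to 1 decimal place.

0.6 mg/L

k = ln2/t½ = ln2/29 ≈ 0.023902 h⁻¹; fraction remaining f = e^(−kτ) = e^(−0.023902×72) ≈ 0.1789.
Single-dose peak C₀ = D/Vd = 641/233 ≈ 2.751 mg/L.
Steady-state trough Cmin,ss = C₀·f/(1−f) ≈ 2.751 × 0.1789/0.8211 ≈ 0.599 mg/L.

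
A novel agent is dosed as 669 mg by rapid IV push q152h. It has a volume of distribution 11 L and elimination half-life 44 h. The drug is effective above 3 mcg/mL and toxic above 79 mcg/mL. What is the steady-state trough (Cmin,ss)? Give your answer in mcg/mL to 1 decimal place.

6.1 mcg/mL

Over one 152-h interval, 152/44 ≈ 3.4545 half-lives elapse, leaving f ≈ 0.0912 of each dose.
Accumulation ratio R = 1/(1 − f) ≈ 1/0.9088 ≈ 1.1004.
Each bolus raises the concentration by D/Vd = 669/11 ≈ 60.818 mcg/mL.
Steady-state peak Cmax,ss = C₀·R ≈ 60.818 × 1.1004 ≈ 66.924 mcg/mL.
Steady-state trough Cmin,ss = Cmax,ss·f ≈ 66.924 × 0.0912 ≈ 6.103 mcg/mL.
Trough 6.1 mcg/mL vs MEC 3 mcg/mL: adequate.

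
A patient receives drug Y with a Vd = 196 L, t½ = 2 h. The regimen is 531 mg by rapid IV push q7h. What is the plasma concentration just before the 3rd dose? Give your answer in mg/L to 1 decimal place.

0.3 mg/L

f = (1/2)^(τ/t½) = (1/2)^(7/2) ≈ 0.0884.
C₀ = D/Vd = 531/196 ≈ 2.709 mg/L.
Before the 3rd dose, 2 doses have been given. Superposition: Cmin = C₀·(f + f²).
≈ 2.709 × (0.0884 + 0.0078) ≈ 2.709 × 0.0962 ≈ 0.261 mg/L.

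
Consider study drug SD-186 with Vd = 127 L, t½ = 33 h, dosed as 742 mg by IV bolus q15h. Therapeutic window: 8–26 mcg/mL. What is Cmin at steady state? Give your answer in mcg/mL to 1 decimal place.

k = ln2/t½ = ln2/33 ≈ 0.021004 h⁻¹; fraction remaining f = e^(−kτ) = e^(−0.021004×15) ≈ 0.7297.
At steady state, accumulation factor R = 1/(1 − e^(−kτ)) ≈ 3.6996.
Each bolus raises the concentration by D/Vd = 742/127 ≈ 5.843 mcg/mL.
Cmax,ss = C₀/(1 − f) ≈ 5.843/0.2703 ≈ 21.617 mcg/mL.
Steady-state trough Cmin,ss = Cmax,ss·f ≈ 21.617 × 0.7297 ≈ 15.774 mcg/mL.
Trough 15.8 mcg/mL vs MEC 8 mcg/mL: adequate.

15.8 mcg/mL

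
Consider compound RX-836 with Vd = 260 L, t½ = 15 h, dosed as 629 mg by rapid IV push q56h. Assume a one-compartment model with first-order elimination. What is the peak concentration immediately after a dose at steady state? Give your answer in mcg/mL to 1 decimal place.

Over one 56-h interval, 56/15 ≈ 3.7333 half-lives elapse, leaving f ≈ 0.0752 of each dose.
At steady state, accumulation factor R = 1/(1 − e^(−kτ)) ≈ 1.0813.
Single-dose peak C₀ = D/Vd = 629/260 ≈ 2.419 mcg/mL.
Steady-state peak Cmax,ss = C₀·R ≈ 2.419 × 1.0813 ≈ 2.616 mcg/mL.

2.6 mcg/mL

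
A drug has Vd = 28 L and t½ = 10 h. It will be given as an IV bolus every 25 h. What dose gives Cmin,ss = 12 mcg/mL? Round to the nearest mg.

1565 mg

τ/t½ = 25/10 ≈ 2.5, so f = (1/2)^(25/10) ≈ 0.176777.
Cmin,ss = (D/Vd)·f/(1−f), so D = Cmin,ss·Vd·(1−f)/f.
D = 12 × 28 × (1−f)/f ≈ 12 × 28 × 4.65684 ≈ 1564.70 mg.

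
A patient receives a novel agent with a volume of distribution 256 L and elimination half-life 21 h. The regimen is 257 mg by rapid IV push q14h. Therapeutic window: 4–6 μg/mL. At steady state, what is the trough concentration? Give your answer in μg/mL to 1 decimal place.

k = ln2/t½ = ln2/21 ≈ 0.033007 h⁻¹; fraction remaining f = e^(−kτ) = e^(−0.033007×14) ≈ 0.6300.
Accumulation ratio R = 1/(1 − f) ≈ 1/0.3700 ≈ 2.7027.
Each bolus raises the concentration by D/Vd = 257/256 ≈ 1.004 μg/mL.
Cmax,ss = C₀/(1 − f) ≈ 1.004/0.3700 ≈ 2.714 μg/mL.
Steady-state trough Cmin,ss = Cmax,ss·f ≈ 2.714 × 0.6300 ≈ 1.710 μg/mL.
Trough 1.7 μg/mL vs MEC 4 μg/mL: subtherapeutic.

1.7 μg/mL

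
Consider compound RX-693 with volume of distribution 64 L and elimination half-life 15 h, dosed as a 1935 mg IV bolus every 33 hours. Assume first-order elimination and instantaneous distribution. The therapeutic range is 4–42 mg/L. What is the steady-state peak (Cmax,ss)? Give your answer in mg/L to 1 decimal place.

k = ln2/t½ = ln2/15 ≈ 0.046210 h⁻¹; fraction remaining f = e^(−kτ) = e^(−0.046210×33) ≈ 0.2176.
Accumulation ratio R = 1/(1 − f) ≈ 1/0.7824 ≈ 1.2781.
Single-dose peak C₀ = D/Vd = 1935/64 ≈ 30.234 mg/L.
Cmax,ss = C₀/(1 − f) ≈ 30.234/0.7824 ≈ 38.643 mg/L.
Peak 38.6 mg/L vs MTC 42 mg/L: below toxic threshold.

38.6 mg/L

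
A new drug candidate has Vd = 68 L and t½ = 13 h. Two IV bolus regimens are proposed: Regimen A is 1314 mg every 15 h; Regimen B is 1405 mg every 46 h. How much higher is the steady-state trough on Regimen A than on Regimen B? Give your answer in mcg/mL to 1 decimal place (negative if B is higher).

13.8 mcg/mL

Regimen A: f = (1/2)^(15/13) ≈ 0.4494; Cmin,ss = (1314/68)·f/(1−f) ≈ 15.772 mcg/mL.
Regimen B: f = (1/2)^(46/13) ≈ 0.0861; Cmin,ss = (1405/68)·f/(1−f) ≈ 1.947 mcg/mL.
Difference ≈ 15.772 − 1.947 ≈ 13.825 mcg/mL.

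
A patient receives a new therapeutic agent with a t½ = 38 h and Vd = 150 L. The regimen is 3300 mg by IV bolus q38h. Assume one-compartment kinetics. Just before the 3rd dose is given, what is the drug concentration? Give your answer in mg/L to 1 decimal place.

16.5 mg/L

f = (1/2)^(τ/t½) = (1/2)^(38/38) ≈ 0.5000.
C₀ = D/Vd = 3300/150 ≈ 22.000 mg/L.
Before the 3rd dose, 2 doses have been given. Superposition: Cmin = C₀·(f + f²).
≈ 22.000 × (0.5000 + 0.2500) ≈ 22.000 × 0.7500 ≈ 16.500 mg/L.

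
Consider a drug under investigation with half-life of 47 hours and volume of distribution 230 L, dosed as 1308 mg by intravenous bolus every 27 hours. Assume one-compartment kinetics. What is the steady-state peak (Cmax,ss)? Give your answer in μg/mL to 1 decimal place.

17.3 μg/mL

Over one 27-h interval, 27/47 ≈ 0.57447 half-lives elapse, leaving f ≈ 0.6715 of each dose.
At steady state, accumulation factor R = 1/(1 − e^(−kτ)) ≈ 3.0441.
Single-dose peak C₀ = D/Vd = 1308/230 ≈ 5.687 μg/mL.
Cmax,ss = C₀/(1 − f) ≈ 5.687/0.3285 ≈ 17.312 μg/mL.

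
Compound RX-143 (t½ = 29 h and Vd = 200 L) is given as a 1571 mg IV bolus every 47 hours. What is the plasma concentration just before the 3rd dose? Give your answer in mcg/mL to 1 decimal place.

3.4 mcg/mL

f = (1/2)^(τ/t½) = (1/2)^(47/29) ≈ 0.3252.
C₀ = D/Vd = 1571/200 ≈ 7.855 mcg/mL.
Before the 3rd dose, 2 doses have been given. Superposition: Cmin = C₀·(f + f²).
≈ 7.855 × (0.3252 + 0.1058) ≈ 7.855 × 0.4310 ≈ 3.386 mcg/mL.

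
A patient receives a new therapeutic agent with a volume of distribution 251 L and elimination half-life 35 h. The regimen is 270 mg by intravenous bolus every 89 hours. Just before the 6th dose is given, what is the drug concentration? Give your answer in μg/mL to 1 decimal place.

f = (1/2)^(τ/t½) = (1/2)^(89/35) ≈ 0.1716.
C₀ = D/Vd = 270/251 ≈ 1.076 μg/mL.
Before the 6th dose, 5 doses have been given. Superposition: Cmin = C₀·(f + f² + … + f^5).
≈ 1.076 × (0.1716 + 0.0294 + 0.0051 + 0.0009 + 0.0001) ≈ 1.076 × 0.2071 ≈ 0.223 μg/mL.

0.2 μg/mL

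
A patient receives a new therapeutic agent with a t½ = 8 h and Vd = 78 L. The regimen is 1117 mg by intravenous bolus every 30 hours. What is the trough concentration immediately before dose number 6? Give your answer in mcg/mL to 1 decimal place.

1.1 mcg/mL

f = (1/2)^(τ/t½) = (1/2)^(30/8) ≈ 0.0743.
C₀ = D/Vd = 1117/78 ≈ 14.321 mcg/mL.
Before the 6th dose, 5 doses have been given. Superposition: Cmin = C₀·(f + f² + … + f^5).
≈ 14.321 × (0.0743 + 0.0055 + 0.0004 + 0.0000 + 0.0000) ≈ 14.321 × 0.0802 ≈ 1.149 mcg/mL.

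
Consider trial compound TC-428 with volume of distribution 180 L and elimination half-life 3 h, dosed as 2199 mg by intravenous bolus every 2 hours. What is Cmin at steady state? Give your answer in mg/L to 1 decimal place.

k = ln2/t½ = ln2/3 ≈ 0.231049 h⁻¹; fraction remaining f = e^(−kτ) = e^(−0.231049×2) ≈ 0.6300.
Accumulation ratio R = 1/(1 − f) ≈ 1/0.3700 ≈ 2.7027.
Single-dose peak C₀ = D/Vd = 2199/180 ≈ 12.217 mg/L.
Cmax,ss = C₀/(1 − f) ≈ 12.217/0.3700 ≈ 33.019 mg/L.
Steady-state trough Cmin,ss = Cmax,ss·f ≈ 33.019 × 0.6300 ≈ 20.802 mg/L.

20.8 mg/L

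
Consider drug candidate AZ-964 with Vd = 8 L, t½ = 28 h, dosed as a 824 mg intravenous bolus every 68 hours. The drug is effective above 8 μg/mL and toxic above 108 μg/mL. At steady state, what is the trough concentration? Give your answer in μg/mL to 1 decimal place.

23.5 μg/mL

Over one 68-h interval, 68/28 ≈ 2.4286 half-lives elapse, leaving f ≈ 0.1857 of each dose.
Single-dose peak C₀ = D/Vd = 824/8 ≈ 103.000 μg/mL.
Steady-state trough Cmin,ss = C₀·f/(1−f) ≈ 103.000 × 0.1857/0.8143 ≈ 23.489 μg/mL.
Trough 23.5 μg/mL vs MEC 8 μg/mL: adequate.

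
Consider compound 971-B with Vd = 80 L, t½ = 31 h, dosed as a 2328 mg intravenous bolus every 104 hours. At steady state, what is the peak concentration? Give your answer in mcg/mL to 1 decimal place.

Over one 104-h interval, 104/31 ≈ 3.3548 half-lives elapse, leaving f ≈ 0.0977 of each dose.
At steady state, accumulation factor R = 1/(1 − e^(−kτ)) ≈ 1.1083.
Each bolus raises the concentration by D/Vd = 2328/80 ≈ 29.100 mcg/mL.
Steady-state peak Cmax,ss = C₀·R ≈ 29.100 × 1.1083 ≈ 32.252 mcg/mL.

32.3 mcg/mL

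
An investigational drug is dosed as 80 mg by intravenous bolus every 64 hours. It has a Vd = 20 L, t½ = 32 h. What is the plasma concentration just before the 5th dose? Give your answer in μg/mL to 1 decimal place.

1.3 μg/mL

f = (1/2)^(τ/t½) = (1/2)^(64/32) ≈ 0.2500.
C₀ = D/Vd = 80/20 ≈ 4.000 μg/mL.
Before the 5th dose, 4 doses have been given. Superposition: Cmin = C₀·(f + f² + … + f^4).
≈ 4.000 × (0.2500 + 0.0625 + 0.0156 + 0.0039) ≈ 4.000 × 0.3320 ≈ 1.328 μg/mL.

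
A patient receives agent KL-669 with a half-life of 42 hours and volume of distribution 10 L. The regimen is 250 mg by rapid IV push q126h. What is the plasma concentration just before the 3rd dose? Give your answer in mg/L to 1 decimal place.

3.5 mg/L

f = (1/2)^(τ/t½) = (1/2)^(126/42) ≈ 0.1250.
C₀ = D/Vd = 250/10 ≈ 25.000 mg/L.
Before the 3rd dose, 2 doses have been given. Superposition: Cmin = C₀·(f + f²).
≈ 25.000 × (0.1250 + 0.0156) ≈ 25.000 × 0.1406 ≈ 3.515 mg/L.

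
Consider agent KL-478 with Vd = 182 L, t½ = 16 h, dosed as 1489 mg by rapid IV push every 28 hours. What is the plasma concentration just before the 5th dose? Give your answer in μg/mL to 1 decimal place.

f = (1/2)^(τ/t½) = (1/2)^(28/16) ≈ 0.2973.
C₀ = D/Vd = 1489/182 ≈ 8.181 μg/mL.
Before the 5th dose, 4 doses have been given. Superposition: Cmin = C₀·(f + f² + … + f^4).
≈ 8.181 × (0.2973 + 0.0884 + 0.0263 + 0.0078) ≈ 8.181 × 0.4198 ≈ 3.434 μg/mL.

3.4 μg/mL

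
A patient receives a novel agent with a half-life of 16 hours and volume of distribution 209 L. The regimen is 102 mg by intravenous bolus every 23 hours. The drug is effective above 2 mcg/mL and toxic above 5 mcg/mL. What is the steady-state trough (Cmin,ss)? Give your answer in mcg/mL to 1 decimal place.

0.3 mcg/mL

τ/t½ = 23/16 ≈ 1.4375, so fraction remaining f = (1/2)^(23/16) ≈ 0.3692.
At steady state, accumulation factor R = 1/(1 − e^(−kτ)) ≈ 1.5853.
Single-dose peak C₀ = D/Vd = 102/209 ≈ 0.488 mcg/mL.
Cmax,ss = C₀/(1 − f) ≈ 0.488/0.6308 ≈ 0.774 mcg/mL.
Steady-state trough Cmin,ss = Cmax,ss·f ≈ 0.774 × 0.3692 ≈ 0.286 mcg/mL.
Trough 0.3 mcg/mL vs MEC 2 mcg/mL: subtherapeutic.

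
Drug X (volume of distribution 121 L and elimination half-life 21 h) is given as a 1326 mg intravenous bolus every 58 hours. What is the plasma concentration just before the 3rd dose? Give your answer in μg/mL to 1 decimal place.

f = (1/2)^(τ/t½) = (1/2)^(58/21) ≈ 0.1474.
C₀ = D/Vd = 1326/121 ≈ 10.959 μg/mL.
Before the 3rd dose, 2 doses have been given. Superposition: Cmin = C₀·(f + f²).
≈ 10.959 × (0.1474 + 0.0217) ≈ 10.959 × 0.1691 ≈ 1.853 μg/mL.

1.9 μg/mL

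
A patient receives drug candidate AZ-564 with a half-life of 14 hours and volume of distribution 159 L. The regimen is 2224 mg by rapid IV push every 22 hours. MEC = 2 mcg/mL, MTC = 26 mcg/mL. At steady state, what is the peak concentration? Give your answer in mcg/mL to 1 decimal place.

21.1 mcg/mL

τ/t½ = 22/14 ≈ 1.5714, so fraction remaining f = (1/2)^(22/14) ≈ 0.3365.
Accumulation ratio R = 1/(1 − f) ≈ 1/0.6635 ≈ 1.5072.
Each bolus raises the concentration by D/Vd = 2224/159 ≈ 13.987 mcg/mL.
Steady-state peak Cmax,ss = C₀·R ≈ 13.987 × 1.5072 ≈ 21.081 mcg/mL.
Peak 21.1 mcg/mL vs MTC 26 mcg/mL: below toxic threshold.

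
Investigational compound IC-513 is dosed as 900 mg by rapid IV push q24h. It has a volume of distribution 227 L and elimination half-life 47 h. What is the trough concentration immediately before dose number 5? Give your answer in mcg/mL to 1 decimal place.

f = (1/2)^(τ/t½) = (1/2)^(24/47) ≈ 0.7019.
C₀ = D/Vd = 900/227 ≈ 3.965 mcg/mL.
Before the 5th dose, 4 doses have been given. Superposition: Cmin = C₀·(f + f² + … + f^4).
≈ 3.965 × (0.7019 + 0.4927 + 0.3458 + 0.2427) ≈ 3.965 × 1.7831 ≈ 7.070 mcg/mL.

7.1 mcg/mL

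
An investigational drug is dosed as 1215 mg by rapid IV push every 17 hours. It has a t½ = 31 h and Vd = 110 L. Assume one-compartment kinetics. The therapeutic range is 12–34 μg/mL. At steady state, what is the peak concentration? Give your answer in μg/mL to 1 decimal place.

τ/t½ = 17/31 ≈ 0.54839, so fraction remaining f = (1/2)^(17/31) ≈ 0.6838.
Accumulation ratio R = 1/(1 − f) ≈ 1/0.3162 ≈ 3.1626.
Single-dose peak C₀ = D/Vd = 1215/110 ≈ 11.045 μg/mL.
Steady-state peak Cmax,ss = C₀·R ≈ 11.045 × 3.1626 ≈ 34.931 μg/mL.
Peak 34.9 μg/mL vs MTC 34 μg/mL: exceeds toxic threshold.

34.9 μg/mL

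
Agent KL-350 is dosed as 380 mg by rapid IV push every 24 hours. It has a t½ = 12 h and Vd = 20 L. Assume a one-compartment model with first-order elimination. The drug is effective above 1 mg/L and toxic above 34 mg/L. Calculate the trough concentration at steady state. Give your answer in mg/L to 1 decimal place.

τ = 24 h = 2 half-lives, so f = (1/2)^2 = 0.25.
At steady state, R = 1/(1 − 0.25) = 4/3.
Single-dose peak C₀ = D/Vd = 380/20 = 19 mg/L.
Steady-state peak Cmax,ss = C₀·R = 19 × 4/3 ≈ 25.333 mg/L.
Steady-state trough Cmin,ss = Cmax,ss·f ≈ 25.333 × 0.25 ≈ 6.333 mg/L.
Trough 6.3 mg/L vs MEC 1 mg/L: adequate.

6.3 mg/L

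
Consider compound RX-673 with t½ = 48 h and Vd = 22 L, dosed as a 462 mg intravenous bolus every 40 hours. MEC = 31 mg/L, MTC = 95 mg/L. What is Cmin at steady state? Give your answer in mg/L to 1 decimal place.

26.9 mg/L

Over one 40-h interval, 40/48 ≈ 0.83333 half-lives elapse, leaving f ≈ 0.5612 of each dose.
Accumulation ratio R = 1/(1 − f) ≈ 1/0.4388 ≈ 2.2789.
Single-dose peak C₀ = D/Vd = 462/22 ≈ 21.000 mg/L.
Steady-state peak Cmax,ss = C₀·R ≈ 21.000 × 2.2789 ≈ 47.857 mg/L.
Steady-state trough Cmin,ss = Cmax,ss·f ≈ 47.857 × 0.5612 ≈ 26.857 mg/L.
Trough 26.9 mg/L vs MEC 31 mg/L: subtherapeutic.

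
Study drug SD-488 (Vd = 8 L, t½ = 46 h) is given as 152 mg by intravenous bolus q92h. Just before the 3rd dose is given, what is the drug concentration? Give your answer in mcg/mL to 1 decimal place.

5.9 mcg/mL

f = (1/2)^(τ/t½) = (1/2)^(92/46) ≈ 0.2500.
C₀ = D/Vd = 152/8 ≈ 19.000 mcg/mL.
Before the 3rd dose, 2 doses have been given. Superposition: Cmin = C₀·(f + f²).
≈ 19.000 × (0.2500 + 0.0625) ≈ 19.000 × 0.3125 ≈ 5.938 mcg/mL.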